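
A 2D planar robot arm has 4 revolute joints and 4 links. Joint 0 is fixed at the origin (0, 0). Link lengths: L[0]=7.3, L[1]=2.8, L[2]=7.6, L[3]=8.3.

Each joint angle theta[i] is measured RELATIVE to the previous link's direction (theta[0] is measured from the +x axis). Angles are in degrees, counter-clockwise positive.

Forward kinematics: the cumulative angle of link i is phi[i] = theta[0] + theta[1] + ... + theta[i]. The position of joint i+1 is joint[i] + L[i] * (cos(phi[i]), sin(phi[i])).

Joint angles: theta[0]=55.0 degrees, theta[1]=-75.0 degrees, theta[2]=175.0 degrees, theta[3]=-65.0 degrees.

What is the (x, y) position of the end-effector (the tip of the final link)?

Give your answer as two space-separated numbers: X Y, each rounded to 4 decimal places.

joint[0] = (0.0000, 0.0000)  (base)
link 0: phi[0] = 55 = 55 deg
  cos(55 deg) = 0.5736, sin(55 deg) = 0.8192
  joint[1] = (0.0000, 0.0000) + 7.3 * (0.5736, 0.8192) = (0.0000 + 4.1871, 0.0000 + 5.9798) = (4.1871, 5.9798)
link 1: phi[1] = 55 + -75 = -20 deg
  cos(-20 deg) = 0.9397, sin(-20 deg) = -0.3420
  joint[2] = (4.1871, 5.9798) + 2.8 * (0.9397, -0.3420) = (4.1871 + 2.6311, 5.9798 + -0.9577) = (6.8182, 5.0222)
link 2: phi[2] = 55 + -75 + 175 = 155 deg
  cos(155 deg) = -0.9063, sin(155 deg) = 0.4226
  joint[3] = (6.8182, 5.0222) + 7.6 * (-0.9063, 0.4226) = (6.8182 + -6.8879, 5.0222 + 3.2119) = (-0.0697, 8.2341)
link 3: phi[3] = 55 + -75 + 175 + -65 = 90 deg
  cos(90 deg) = 0.0000, sin(90 deg) = 1.0000
  joint[4] = (-0.0697, 8.2341) + 8.3 * (0.0000, 1.0000) = (-0.0697 + 0.0000, 8.2341 + 8.3000) = (-0.0697, 16.5341)
End effector: (-0.0697, 16.5341)

Answer: -0.0697 16.5341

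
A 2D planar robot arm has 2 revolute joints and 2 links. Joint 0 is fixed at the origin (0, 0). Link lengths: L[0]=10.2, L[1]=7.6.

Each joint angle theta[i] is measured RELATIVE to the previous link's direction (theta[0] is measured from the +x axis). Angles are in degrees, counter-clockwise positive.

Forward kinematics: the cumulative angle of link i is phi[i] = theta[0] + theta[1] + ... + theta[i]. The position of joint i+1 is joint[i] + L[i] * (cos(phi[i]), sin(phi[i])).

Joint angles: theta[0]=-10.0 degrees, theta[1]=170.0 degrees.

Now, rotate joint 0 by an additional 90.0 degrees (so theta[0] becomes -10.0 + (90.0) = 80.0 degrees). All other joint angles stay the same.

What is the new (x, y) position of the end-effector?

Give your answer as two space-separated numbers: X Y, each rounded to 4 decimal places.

joint[0] = (0.0000, 0.0000)  (base)
link 0: phi[0] = 80 = 80 deg
  cos(80 deg) = 0.1736, sin(80 deg) = 0.9848
  joint[1] = (0.0000, 0.0000) + 10.2 * (0.1736, 0.9848) = (0.0000 + 1.7712, 0.0000 + 10.0450) = (1.7712, 10.0450)
link 1: phi[1] = 80 + 170 = 250 deg
  cos(250 deg) = -0.3420, sin(250 deg) = -0.9397
  joint[2] = (1.7712, 10.0450) + 7.6 * (-0.3420, -0.9397) = (1.7712 + -2.5994, 10.0450 + -7.1417) = (-0.8281, 2.9034)
End effector: (-0.8281, 2.9034)

Answer: -0.8281 2.9034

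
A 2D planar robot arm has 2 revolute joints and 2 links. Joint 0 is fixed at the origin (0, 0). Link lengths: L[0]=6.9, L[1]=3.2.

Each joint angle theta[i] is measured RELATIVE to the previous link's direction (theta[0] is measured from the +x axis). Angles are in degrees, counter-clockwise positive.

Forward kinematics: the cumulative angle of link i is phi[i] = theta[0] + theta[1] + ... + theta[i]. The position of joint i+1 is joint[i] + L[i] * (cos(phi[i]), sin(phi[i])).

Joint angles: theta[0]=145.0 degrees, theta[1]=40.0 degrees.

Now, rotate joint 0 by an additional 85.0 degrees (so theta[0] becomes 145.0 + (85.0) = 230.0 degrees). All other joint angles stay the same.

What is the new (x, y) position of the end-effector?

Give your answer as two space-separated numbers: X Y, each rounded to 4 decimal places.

Answer: -4.4352 -8.4857

Derivation:
joint[0] = (0.0000, 0.0000)  (base)
link 0: phi[0] = 230 = 230 deg
  cos(230 deg) = -0.6428, sin(230 deg) = -0.7660
  joint[1] = (0.0000, 0.0000) + 6.9 * (-0.6428, -0.7660) = (0.0000 + -4.4352, 0.0000 + -5.2857) = (-4.4352, -5.2857)
link 1: phi[1] = 230 + 40 = 270 deg
  cos(270 deg) = -0.0000, sin(270 deg) = -1.0000
  joint[2] = (-4.4352, -5.2857) + 3.2 * (-0.0000, -1.0000) = (-4.4352 + -0.0000, -5.2857 + -3.2000) = (-4.4352, -8.4857)
End effector: (-4.4352, -8.4857)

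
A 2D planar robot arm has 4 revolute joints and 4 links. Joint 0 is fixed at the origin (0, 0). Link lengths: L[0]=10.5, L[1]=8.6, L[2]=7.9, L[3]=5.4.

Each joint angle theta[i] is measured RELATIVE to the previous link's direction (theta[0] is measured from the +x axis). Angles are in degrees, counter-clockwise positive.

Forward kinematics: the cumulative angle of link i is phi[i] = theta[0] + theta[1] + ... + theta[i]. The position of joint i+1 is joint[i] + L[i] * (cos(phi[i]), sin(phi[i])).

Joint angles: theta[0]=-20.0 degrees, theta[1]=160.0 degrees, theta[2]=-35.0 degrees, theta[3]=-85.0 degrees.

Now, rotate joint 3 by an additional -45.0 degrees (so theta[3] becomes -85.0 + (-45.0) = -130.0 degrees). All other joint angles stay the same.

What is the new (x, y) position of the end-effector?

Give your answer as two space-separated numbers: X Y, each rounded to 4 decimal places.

joint[0] = (0.0000, 0.0000)  (base)
link 0: phi[0] = -20 = -20 deg
  cos(-20 deg) = 0.9397, sin(-20 deg) = -0.3420
  joint[1] = (0.0000, 0.0000) + 10.5 * (0.9397, -0.3420) = (0.0000 + 9.8668, 0.0000 + -3.5912) = (9.8668, -3.5912)
link 1: phi[1] = -20 + 160 = 140 deg
  cos(140 deg) = -0.7660, sin(140 deg) = 0.6428
  joint[2] = (9.8668, -3.5912) + 8.6 * (-0.7660, 0.6428) = (9.8668 + -6.5880, -3.5912 + 5.5280) = (3.2788, 1.9368)
link 2: phi[2] = -20 + 160 + -35 = 105 deg
  cos(105 deg) = -0.2588, sin(105 deg) = 0.9659
  joint[3] = (3.2788, 1.9368) + 7.9 * (-0.2588, 0.9659) = (3.2788 + -2.0447, 1.9368 + 7.6308) = (1.2341, 9.5676)
link 3: phi[3] = -20 + 160 + -35 + -130 = -25 deg
  cos(-25 deg) = 0.9063, sin(-25 deg) = -0.4226
  joint[4] = (1.2341, 9.5676) + 5.4 * (0.9063, -0.4226) = (1.2341 + 4.8941, 9.5676 + -2.2821) = (6.1282, 7.2854)
End effector: (6.1282, 7.2854)

Answer: 6.1282 7.2854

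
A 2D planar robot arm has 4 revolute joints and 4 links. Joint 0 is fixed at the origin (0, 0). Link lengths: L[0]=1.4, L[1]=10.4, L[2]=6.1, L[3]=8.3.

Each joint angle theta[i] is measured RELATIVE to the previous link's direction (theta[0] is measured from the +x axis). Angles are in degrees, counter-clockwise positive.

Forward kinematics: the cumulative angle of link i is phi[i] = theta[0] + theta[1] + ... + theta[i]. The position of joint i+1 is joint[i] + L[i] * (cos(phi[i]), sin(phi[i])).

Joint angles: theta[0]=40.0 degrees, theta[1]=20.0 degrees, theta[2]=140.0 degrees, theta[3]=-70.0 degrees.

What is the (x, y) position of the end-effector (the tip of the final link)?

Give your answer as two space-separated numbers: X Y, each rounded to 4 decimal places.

Answer: -4.7948 14.1784

Derivation:
joint[0] = (0.0000, 0.0000)  (base)
link 0: phi[0] = 40 = 40 deg
  cos(40 deg) = 0.7660, sin(40 deg) = 0.6428
  joint[1] = (0.0000, 0.0000) + 1.4 * (0.7660, 0.6428) = (0.0000 + 1.0725, 0.0000 + 0.8999) = (1.0725, 0.8999)
link 1: phi[1] = 40 + 20 = 60 deg
  cos(60 deg) = 0.5000, sin(60 deg) = 0.8660
  joint[2] = (1.0725, 0.8999) + 10.4 * (0.5000, 0.8660) = (1.0725 + 5.2000, 0.8999 + 9.0067) = (6.2725, 9.9066)
link 2: phi[2] = 40 + 20 + 140 = 200 deg
  cos(200 deg) = -0.9397, sin(200 deg) = -0.3420
  joint[3] = (6.2725, 9.9066) + 6.1 * (-0.9397, -0.3420) = (6.2725 + -5.7321, 9.9066 + -2.0863) = (0.5403, 7.8202)
link 3: phi[3] = 40 + 20 + 140 + -70 = 130 deg
  cos(130 deg) = -0.6428, sin(130 deg) = 0.7660
  joint[4] = (0.5403, 7.8202) + 8.3 * (-0.6428, 0.7660) = (0.5403 + -5.3351, 7.8202 + 6.3582) = (-4.7948, 14.1784)
End effector: (-4.7948, 14.1784)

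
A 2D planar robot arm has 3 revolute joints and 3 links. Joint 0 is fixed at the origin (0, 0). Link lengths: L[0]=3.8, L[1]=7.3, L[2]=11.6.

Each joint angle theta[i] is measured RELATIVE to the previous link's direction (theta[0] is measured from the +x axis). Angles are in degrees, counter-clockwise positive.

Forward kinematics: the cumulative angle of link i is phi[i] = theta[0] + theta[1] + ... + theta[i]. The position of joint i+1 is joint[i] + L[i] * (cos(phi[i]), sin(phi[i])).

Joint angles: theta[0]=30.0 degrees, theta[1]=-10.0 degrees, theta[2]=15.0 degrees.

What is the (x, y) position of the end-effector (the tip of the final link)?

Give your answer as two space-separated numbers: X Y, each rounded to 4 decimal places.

Answer: 19.6528 11.0502

Derivation:
joint[0] = (0.0000, 0.0000)  (base)
link 0: phi[0] = 30 = 30 deg
  cos(30 deg) = 0.8660, sin(30 deg) = 0.5000
  joint[1] = (0.0000, 0.0000) + 3.8 * (0.8660, 0.5000) = (0.0000 + 3.2909, 0.0000 + 1.9000) = (3.2909, 1.9000)
link 1: phi[1] = 30 + -10 = 20 deg
  cos(20 deg) = 0.9397, sin(20 deg) = 0.3420
  joint[2] = (3.2909, 1.9000) + 7.3 * (0.9397, 0.3420) = (3.2909 + 6.8598, 1.9000 + 2.4967) = (10.1507, 4.3967)
link 2: phi[2] = 30 + -10 + 15 = 35 deg
  cos(35 deg) = 0.8192, sin(35 deg) = 0.5736
  joint[3] = (10.1507, 4.3967) + 11.6 * (0.8192, 0.5736) = (10.1507 + 9.5022, 4.3967 + 6.6535) = (19.6528, 11.0502)
End effector: (19.6528, 11.0502)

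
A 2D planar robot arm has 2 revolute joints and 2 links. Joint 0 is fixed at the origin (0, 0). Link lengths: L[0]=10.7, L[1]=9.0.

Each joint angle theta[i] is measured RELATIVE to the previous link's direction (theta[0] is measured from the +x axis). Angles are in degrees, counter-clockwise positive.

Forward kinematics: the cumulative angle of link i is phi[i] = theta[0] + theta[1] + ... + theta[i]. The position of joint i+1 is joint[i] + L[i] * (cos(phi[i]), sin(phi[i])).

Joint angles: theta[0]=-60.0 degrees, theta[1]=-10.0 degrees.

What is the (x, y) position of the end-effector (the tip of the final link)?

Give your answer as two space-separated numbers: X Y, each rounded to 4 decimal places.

joint[0] = (0.0000, 0.0000)  (base)
link 0: phi[0] = -60 = -60 deg
  cos(-60 deg) = 0.5000, sin(-60 deg) = -0.8660
  joint[1] = (0.0000, 0.0000) + 10.7 * (0.5000, -0.8660) = (0.0000 + 5.3500, 0.0000 + -9.2665) = (5.3500, -9.2665)
link 1: phi[1] = -60 + -10 = -70 deg
  cos(-70 deg) = 0.3420, sin(-70 deg) = -0.9397
  joint[2] = (5.3500, -9.2665) + 9 * (0.3420, -0.9397) = (5.3500 + 3.0782, -9.2665 + -8.4572) = (8.4282, -17.7237)
End effector: (8.4282, -17.7237)

Answer: 8.4282 -17.7237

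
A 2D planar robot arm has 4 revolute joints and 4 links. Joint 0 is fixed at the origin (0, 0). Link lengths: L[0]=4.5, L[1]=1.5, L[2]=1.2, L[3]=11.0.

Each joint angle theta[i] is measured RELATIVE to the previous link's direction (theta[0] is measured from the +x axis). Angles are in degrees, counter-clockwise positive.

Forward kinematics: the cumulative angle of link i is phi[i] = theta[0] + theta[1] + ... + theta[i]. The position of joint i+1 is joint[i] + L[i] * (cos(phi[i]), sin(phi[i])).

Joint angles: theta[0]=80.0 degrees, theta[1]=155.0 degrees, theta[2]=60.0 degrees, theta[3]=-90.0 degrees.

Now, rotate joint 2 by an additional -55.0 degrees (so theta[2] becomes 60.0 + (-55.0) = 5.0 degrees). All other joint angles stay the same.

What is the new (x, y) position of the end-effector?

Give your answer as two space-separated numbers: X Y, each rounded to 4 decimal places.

Answer: -10.2052 7.6637

Derivation:
joint[0] = (0.0000, 0.0000)  (base)
link 0: phi[0] = 80 = 80 deg
  cos(80 deg) = 0.1736, sin(80 deg) = 0.9848
  joint[1] = (0.0000, 0.0000) + 4.5 * (0.1736, 0.9848) = (0.0000 + 0.7814, 0.0000 + 4.4316) = (0.7814, 4.4316)
link 1: phi[1] = 80 + 155 = 235 deg
  cos(235 deg) = -0.5736, sin(235 deg) = -0.8192
  joint[2] = (0.7814, 4.4316) + 1.5 * (-0.5736, -0.8192) = (0.7814 + -0.8604, 4.4316 + -1.2287) = (-0.0789, 3.2029)
link 2: phi[2] = 80 + 155 + 5 = 240 deg
  cos(240 deg) = -0.5000, sin(240 deg) = -0.8660
  joint[3] = (-0.0789, 3.2029) + 1.2 * (-0.5000, -0.8660) = (-0.0789 + -0.6000, 3.2029 + -1.0392) = (-0.6789, 2.1637)
link 3: phi[3] = 80 + 155 + 5 + -90 = 150 deg
  cos(150 deg) = -0.8660, sin(150 deg) = 0.5000
  joint[4] = (-0.6789, 2.1637) + 11 * (-0.8660, 0.5000) = (-0.6789 + -9.5263, 2.1637 + 5.5000) = (-10.2052, 7.6637)
End effector: (-10.2052, 7.6637)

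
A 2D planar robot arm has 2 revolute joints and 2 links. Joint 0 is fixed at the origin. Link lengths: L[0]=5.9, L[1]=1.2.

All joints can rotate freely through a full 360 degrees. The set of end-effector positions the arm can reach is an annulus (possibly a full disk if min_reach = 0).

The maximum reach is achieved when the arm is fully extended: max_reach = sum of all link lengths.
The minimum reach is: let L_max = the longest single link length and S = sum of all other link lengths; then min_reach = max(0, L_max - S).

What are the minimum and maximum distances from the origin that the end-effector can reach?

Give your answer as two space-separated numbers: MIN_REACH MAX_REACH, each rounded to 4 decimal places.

Answer: 4.7000 7.1000

Derivation:
Link lengths: [5.9, 1.2]
max_reach = 5.9 + 1.2 = 7.1
L_max = max([5.9, 1.2]) = 5.9
S (sum of others) = 7.1 - 5.9 = 1.2
min_reach = max(0, 5.9 - 1.2) = max(0, 4.7) = 4.7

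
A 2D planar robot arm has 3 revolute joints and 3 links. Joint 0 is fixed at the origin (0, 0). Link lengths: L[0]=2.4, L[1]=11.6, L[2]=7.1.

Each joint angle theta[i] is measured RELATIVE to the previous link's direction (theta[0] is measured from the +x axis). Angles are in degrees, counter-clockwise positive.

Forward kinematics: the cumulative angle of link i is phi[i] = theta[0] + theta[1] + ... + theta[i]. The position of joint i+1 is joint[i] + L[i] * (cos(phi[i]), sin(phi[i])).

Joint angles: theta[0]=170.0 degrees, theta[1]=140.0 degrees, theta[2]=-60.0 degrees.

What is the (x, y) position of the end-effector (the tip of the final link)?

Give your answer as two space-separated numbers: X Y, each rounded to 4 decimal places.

joint[0] = (0.0000, 0.0000)  (base)
link 0: phi[0] = 170 = 170 deg
  cos(170 deg) = -0.9848, sin(170 deg) = 0.1736
  joint[1] = (0.0000, 0.0000) + 2.4 * (-0.9848, 0.1736) = (0.0000 + -2.3635, 0.0000 + 0.4168) = (-2.3635, 0.4168)
link 1: phi[1] = 170 + 140 = 310 deg
  cos(310 deg) = 0.6428, sin(310 deg) = -0.7660
  joint[2] = (-2.3635, 0.4168) + 11.6 * (0.6428, -0.7660) = (-2.3635 + 7.4563, 0.4168 + -8.8861) = (5.0928, -8.4694)
link 2: phi[2] = 170 + 140 + -60 = 250 deg
  cos(250 deg) = -0.3420, sin(250 deg) = -0.9397
  joint[3] = (5.0928, -8.4694) + 7.1 * (-0.3420, -0.9397) = (5.0928 + -2.4283, -8.4694 + -6.6718) = (2.6645, -15.1412)
End effector: (2.6645, -15.1412)

Answer: 2.6645 -15.1412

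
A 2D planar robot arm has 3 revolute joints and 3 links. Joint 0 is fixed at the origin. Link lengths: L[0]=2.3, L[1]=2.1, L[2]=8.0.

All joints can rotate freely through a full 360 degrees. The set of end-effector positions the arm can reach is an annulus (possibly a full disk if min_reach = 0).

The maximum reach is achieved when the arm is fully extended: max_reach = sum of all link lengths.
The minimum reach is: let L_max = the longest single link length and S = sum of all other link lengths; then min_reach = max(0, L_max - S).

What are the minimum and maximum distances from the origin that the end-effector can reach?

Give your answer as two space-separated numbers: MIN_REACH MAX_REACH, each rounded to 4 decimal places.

Link lengths: [2.3, 2.1, 8.0]
max_reach = 2.3 + 2.1 + 8 = 12.4
L_max = max([2.3, 2.1, 8.0]) = 8
S (sum of others) = 12.4 - 8 = 4.4
min_reach = max(0, 8 - 4.4) = max(0, 3.6) = 3.6

Answer: 3.6000 12.4000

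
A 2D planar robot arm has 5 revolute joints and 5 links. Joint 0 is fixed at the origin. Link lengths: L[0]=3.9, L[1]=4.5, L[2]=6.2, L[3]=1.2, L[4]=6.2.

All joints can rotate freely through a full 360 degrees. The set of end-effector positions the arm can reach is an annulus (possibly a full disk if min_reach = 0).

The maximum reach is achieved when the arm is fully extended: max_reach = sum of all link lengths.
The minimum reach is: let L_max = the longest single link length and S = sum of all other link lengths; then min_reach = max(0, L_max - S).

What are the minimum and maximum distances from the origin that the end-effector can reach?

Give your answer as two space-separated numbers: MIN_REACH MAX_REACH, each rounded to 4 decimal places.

Link lengths: [3.9, 4.5, 6.2, 1.2, 6.2]
max_reach = 3.9 + 4.5 + 6.2 + 1.2 + 6.2 = 22
L_max = max([3.9, 4.5, 6.2, 1.2, 6.2]) = 6.2
S (sum of others) = 22 - 6.2 = 15.8
min_reach = max(0, 6.2 - 15.8) = max(0, -9.6) = 0

Answer: 0.0000 22.0000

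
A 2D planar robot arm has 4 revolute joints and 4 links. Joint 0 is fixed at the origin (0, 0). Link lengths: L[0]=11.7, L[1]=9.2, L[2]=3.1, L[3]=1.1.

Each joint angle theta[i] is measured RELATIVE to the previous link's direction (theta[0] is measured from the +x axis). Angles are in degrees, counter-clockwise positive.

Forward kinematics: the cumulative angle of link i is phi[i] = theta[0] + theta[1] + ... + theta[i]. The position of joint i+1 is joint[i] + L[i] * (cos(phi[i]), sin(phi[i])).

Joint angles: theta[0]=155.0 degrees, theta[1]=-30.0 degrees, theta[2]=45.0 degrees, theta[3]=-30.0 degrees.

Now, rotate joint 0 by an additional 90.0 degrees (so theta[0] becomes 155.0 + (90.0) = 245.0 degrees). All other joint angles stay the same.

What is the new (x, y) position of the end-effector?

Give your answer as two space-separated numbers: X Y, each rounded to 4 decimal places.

joint[0] = (0.0000, 0.0000)  (base)
link 0: phi[0] = 245 = 245 deg
  cos(245 deg) = -0.4226, sin(245 deg) = -0.9063
  joint[1] = (0.0000, 0.0000) + 11.7 * (-0.4226, -0.9063) = (0.0000 + -4.9446, 0.0000 + -10.6038) = (-4.9446, -10.6038)
link 1: phi[1] = 245 + -30 = 215 deg
  cos(215 deg) = -0.8192, sin(215 deg) = -0.5736
  joint[2] = (-4.9446, -10.6038) + 9.2 * (-0.8192, -0.5736) = (-4.9446 + -7.5362, -10.6038 + -5.2769) = (-12.4808, -15.8807)
link 2: phi[2] = 245 + -30 + 45 = 260 deg
  cos(260 deg) = -0.1736, sin(260 deg) = -0.9848
  joint[3] = (-12.4808, -15.8807) + 3.1 * (-0.1736, -0.9848) = (-12.4808 + -0.5383, -15.8807 + -3.0529) = (-13.0191, -18.9336)
link 3: phi[3] = 245 + -30 + 45 + -30 = 230 deg
  cos(230 deg) = -0.6428, sin(230 deg) = -0.7660
  joint[4] = (-13.0191, -18.9336) + 1.1 * (-0.6428, -0.7660) = (-13.0191 + -0.7071, -18.9336 + -0.8426) = (-13.7262, -19.7763)
End effector: (-13.7262, -19.7763)

Answer: -13.7262 -19.7763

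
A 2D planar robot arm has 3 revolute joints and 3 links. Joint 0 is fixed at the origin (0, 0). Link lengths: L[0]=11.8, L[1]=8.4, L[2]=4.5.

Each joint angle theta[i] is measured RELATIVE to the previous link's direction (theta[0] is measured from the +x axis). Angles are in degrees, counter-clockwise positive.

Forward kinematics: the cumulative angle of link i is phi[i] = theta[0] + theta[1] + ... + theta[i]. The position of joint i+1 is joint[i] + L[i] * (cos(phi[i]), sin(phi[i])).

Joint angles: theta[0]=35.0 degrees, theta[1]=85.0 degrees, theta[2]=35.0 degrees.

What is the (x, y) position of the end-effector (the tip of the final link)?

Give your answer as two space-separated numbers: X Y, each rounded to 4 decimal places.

Answer: 1.3876 15.9446

Derivation:
joint[0] = (0.0000, 0.0000)  (base)
link 0: phi[0] = 35 = 35 deg
  cos(35 deg) = 0.8192, sin(35 deg) = 0.5736
  joint[1] = (0.0000, 0.0000) + 11.8 * (0.8192, 0.5736) = (0.0000 + 9.6660, 0.0000 + 6.7682) = (9.6660, 6.7682)
link 1: phi[1] = 35 + 85 = 120 deg
  cos(120 deg) = -0.5000, sin(120 deg) = 0.8660
  joint[2] = (9.6660, 6.7682) + 8.4 * (-0.5000, 0.8660) = (9.6660 + -4.2000, 6.7682 + 7.2746) = (5.4660, 14.0428)
link 2: phi[2] = 35 + 85 + 35 = 155 deg
  cos(155 deg) = -0.9063, sin(155 deg) = 0.4226
  joint[3] = (5.4660, 14.0428) + 4.5 * (-0.9063, 0.4226) = (5.4660 + -4.0784, 14.0428 + 1.9018) = (1.3876, 15.9446)
End effector: (1.3876, 15.9446)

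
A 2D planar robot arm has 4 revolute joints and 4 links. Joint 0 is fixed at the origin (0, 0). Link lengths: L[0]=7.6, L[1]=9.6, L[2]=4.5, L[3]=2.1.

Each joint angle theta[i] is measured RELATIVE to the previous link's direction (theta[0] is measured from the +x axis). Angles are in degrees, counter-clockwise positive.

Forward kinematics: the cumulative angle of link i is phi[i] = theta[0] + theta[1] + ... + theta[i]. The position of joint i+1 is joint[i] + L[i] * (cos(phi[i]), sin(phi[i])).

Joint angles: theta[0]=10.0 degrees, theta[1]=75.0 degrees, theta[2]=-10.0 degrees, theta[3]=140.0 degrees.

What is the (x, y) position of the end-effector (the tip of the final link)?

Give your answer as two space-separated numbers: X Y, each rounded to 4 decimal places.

joint[0] = (0.0000, 0.0000)  (base)
link 0: phi[0] = 10 = 10 deg
  cos(10 deg) = 0.9848, sin(10 deg) = 0.1736
  joint[1] = (0.0000, 0.0000) + 7.6 * (0.9848, 0.1736) = (0.0000 + 7.4845, 0.0000 + 1.3197) = (7.4845, 1.3197)
link 1: phi[1] = 10 + 75 = 85 deg
  cos(85 deg) = 0.0872, sin(85 deg) = 0.9962
  joint[2] = (7.4845, 1.3197) + 9.6 * (0.0872, 0.9962) = (7.4845 + 0.8367, 1.3197 + 9.5635) = (8.3212, 10.8832)
link 2: phi[2] = 10 + 75 + -10 = 75 deg
  cos(75 deg) = 0.2588, sin(75 deg) = 0.9659
  joint[3] = (8.3212, 10.8832) + 4.5 * (0.2588, 0.9659) = (8.3212 + 1.1647, 10.8832 + 4.3467) = (9.4859, 15.2299)
link 3: phi[3] = 10 + 75 + -10 + 140 = 215 deg
  cos(215 deg) = -0.8192, sin(215 deg) = -0.5736
  joint[4] = (9.4859, 15.2299) + 2.1 * (-0.8192, -0.5736) = (9.4859 + -1.7202, 15.2299 + -1.2045) = (7.7657, 14.0254)
End effector: (7.7657, 14.0254)

Answer: 7.7657 14.0254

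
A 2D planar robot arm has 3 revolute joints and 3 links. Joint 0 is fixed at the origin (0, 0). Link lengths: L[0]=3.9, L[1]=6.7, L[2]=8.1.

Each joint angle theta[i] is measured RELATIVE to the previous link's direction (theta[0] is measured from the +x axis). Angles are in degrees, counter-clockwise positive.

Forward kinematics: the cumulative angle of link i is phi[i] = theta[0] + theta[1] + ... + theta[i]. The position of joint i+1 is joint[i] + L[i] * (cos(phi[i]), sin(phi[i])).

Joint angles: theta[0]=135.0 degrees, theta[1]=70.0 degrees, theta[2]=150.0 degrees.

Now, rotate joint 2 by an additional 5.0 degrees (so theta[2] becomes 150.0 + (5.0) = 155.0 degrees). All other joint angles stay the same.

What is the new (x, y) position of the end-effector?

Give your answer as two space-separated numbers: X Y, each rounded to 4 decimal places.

joint[0] = (0.0000, 0.0000)  (base)
link 0: phi[0] = 135 = 135 deg
  cos(135 deg) = -0.7071, sin(135 deg) = 0.7071
  joint[1] = (0.0000, 0.0000) + 3.9 * (-0.7071, 0.7071) = (0.0000 + -2.7577, 0.0000 + 2.7577) = (-2.7577, 2.7577)
link 1: phi[1] = 135 + 70 = 205 deg
  cos(205 deg) = -0.9063, sin(205 deg) = -0.4226
  joint[2] = (-2.7577, 2.7577) + 6.7 * (-0.9063, -0.4226) = (-2.7577 + -6.0723, 2.7577 + -2.8315) = (-8.8300, -0.0738)
link 2: phi[2] = 135 + 70 + 155 = 360 deg
  cos(360 deg) = 1.0000, sin(360 deg) = -0.0000
  joint[3] = (-8.8300, -0.0738) + 8.1 * (1.0000, -0.0000) = (-8.8300 + 8.1000, -0.0738 + -0.0000) = (-0.7300, -0.0738)
End effector: (-0.7300, -0.0738)

Answer: -0.7300 -0.0738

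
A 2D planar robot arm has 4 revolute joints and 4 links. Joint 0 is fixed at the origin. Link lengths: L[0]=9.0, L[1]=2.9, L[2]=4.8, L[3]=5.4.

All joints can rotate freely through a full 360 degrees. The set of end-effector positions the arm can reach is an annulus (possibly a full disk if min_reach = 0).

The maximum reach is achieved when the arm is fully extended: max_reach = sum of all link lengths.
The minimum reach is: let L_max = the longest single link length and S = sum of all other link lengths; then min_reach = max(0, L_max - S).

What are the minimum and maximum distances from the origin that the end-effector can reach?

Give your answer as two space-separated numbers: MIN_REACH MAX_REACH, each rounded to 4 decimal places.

Answer: 0.0000 22.1000

Derivation:
Link lengths: [9.0, 2.9, 4.8, 5.4]
max_reach = 9 + 2.9 + 4.8 + 5.4 = 22.1
L_max = max([9.0, 2.9, 4.8, 5.4]) = 9
S (sum of others) = 22.1 - 9 = 13.1
min_reach = max(0, 9 - 13.1) = max(0, -4.1) = 0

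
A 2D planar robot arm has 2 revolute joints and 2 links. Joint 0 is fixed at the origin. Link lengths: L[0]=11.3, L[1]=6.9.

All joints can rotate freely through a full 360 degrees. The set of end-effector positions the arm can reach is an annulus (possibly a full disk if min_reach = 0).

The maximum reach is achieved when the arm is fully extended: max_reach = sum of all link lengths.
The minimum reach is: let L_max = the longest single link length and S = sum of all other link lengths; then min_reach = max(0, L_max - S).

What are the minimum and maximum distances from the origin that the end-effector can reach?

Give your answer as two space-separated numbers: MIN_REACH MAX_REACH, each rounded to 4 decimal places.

Link lengths: [11.3, 6.9]
max_reach = 11.3 + 6.9 = 18.2
L_max = max([11.3, 6.9]) = 11.3
S (sum of others) = 18.2 - 11.3 = 6.9
min_reach = max(0, 11.3 - 6.9) = max(0, 4.4) = 4.4

Answer: 4.4000 18.2000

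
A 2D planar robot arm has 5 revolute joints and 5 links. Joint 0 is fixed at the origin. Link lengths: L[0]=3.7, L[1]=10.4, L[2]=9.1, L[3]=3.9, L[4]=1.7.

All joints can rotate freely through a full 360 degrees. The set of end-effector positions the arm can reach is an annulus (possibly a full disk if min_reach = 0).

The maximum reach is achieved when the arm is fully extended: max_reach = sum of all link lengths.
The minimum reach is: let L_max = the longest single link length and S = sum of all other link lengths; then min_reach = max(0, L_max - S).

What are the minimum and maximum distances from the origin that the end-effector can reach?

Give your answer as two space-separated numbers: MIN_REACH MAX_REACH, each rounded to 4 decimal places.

Answer: 0.0000 28.8000

Derivation:
Link lengths: [3.7, 10.4, 9.1, 3.9, 1.7]
max_reach = 3.7 + 10.4 + 9.1 + 3.9 + 1.7 = 28.8
L_max = max([3.7, 10.4, 9.1, 3.9, 1.7]) = 10.4
S (sum of others) = 28.8 - 10.4 = 18.4
min_reach = max(0, 10.4 - 18.4) = max(0, -8) = 0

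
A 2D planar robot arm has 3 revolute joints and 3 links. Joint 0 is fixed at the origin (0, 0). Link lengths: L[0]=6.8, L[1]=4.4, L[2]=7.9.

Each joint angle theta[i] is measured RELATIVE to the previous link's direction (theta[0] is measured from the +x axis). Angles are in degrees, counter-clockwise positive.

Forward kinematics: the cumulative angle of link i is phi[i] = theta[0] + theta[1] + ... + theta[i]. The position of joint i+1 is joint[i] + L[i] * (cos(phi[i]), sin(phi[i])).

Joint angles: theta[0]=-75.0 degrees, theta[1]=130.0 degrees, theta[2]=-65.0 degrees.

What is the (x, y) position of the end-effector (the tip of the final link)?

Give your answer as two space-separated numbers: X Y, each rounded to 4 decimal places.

joint[0] = (0.0000, 0.0000)  (base)
link 0: phi[0] = -75 = -75 deg
  cos(-75 deg) = 0.2588, sin(-75 deg) = -0.9659
  joint[1] = (0.0000, 0.0000) + 6.8 * (0.2588, -0.9659) = (0.0000 + 1.7600, 0.0000 + -6.5683) = (1.7600, -6.5683)
link 1: phi[1] = -75 + 130 = 55 deg
  cos(55 deg) = 0.5736, sin(55 deg) = 0.8192
  joint[2] = (1.7600, -6.5683) + 4.4 * (0.5736, 0.8192) = (1.7600 + 2.5237, -6.5683 + 3.6043) = (4.2837, -2.9640)
link 2: phi[2] = -75 + 130 + -65 = -10 deg
  cos(-10 deg) = 0.9848, sin(-10 deg) = -0.1736
  joint[3] = (4.2837, -2.9640) + 7.9 * (0.9848, -0.1736) = (4.2837 + 7.7800, -2.9640 + -1.3718) = (12.0637, -4.3358)
End effector: (12.0637, -4.3358)

Answer: 12.0637 -4.3358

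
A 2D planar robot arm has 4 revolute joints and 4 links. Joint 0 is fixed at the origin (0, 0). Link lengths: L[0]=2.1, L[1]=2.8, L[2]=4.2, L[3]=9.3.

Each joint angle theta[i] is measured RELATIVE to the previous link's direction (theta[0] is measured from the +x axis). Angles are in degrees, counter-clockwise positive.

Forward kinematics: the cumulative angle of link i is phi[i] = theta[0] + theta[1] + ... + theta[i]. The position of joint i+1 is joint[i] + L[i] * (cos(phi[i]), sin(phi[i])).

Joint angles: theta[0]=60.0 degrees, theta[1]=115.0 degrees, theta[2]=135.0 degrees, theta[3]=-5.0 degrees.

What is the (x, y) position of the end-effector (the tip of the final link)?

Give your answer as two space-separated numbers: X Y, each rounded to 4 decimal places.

joint[0] = (0.0000, 0.0000)  (base)
link 0: phi[0] = 60 = 60 deg
  cos(60 deg) = 0.5000, sin(60 deg) = 0.8660
  joint[1] = (0.0000, 0.0000) + 2.1 * (0.5000, 0.8660) = (0.0000 + 1.0500, 0.0000 + 1.8187) = (1.0500, 1.8187)
link 1: phi[1] = 60 + 115 = 175 deg
  cos(175 deg) = -0.9962, sin(175 deg) = 0.0872
  joint[2] = (1.0500, 1.8187) + 2.8 * (-0.9962, 0.0872) = (1.0500 + -2.7893, 1.8187 + 0.2440) = (-1.7393, 2.0627)
link 2: phi[2] = 60 + 115 + 135 = 310 deg
  cos(310 deg) = 0.6428, sin(310 deg) = -0.7660
  joint[3] = (-1.7393, 2.0627) + 4.2 * (0.6428, -0.7660) = (-1.7393 + 2.6997, 2.0627 + -3.2174) = (0.9604, -1.1547)
link 3: phi[3] = 60 + 115 + 135 + -5 = 305 deg
  cos(305 deg) = 0.5736, sin(305 deg) = -0.8192
  joint[4] = (0.9604, -1.1547) + 9.3 * (0.5736, -0.8192) = (0.9604 + 5.3343, -1.1547 + -7.6181) = (6.2946, -8.7728)
End effector: (6.2946, -8.7728)

Answer: 6.2946 -8.7728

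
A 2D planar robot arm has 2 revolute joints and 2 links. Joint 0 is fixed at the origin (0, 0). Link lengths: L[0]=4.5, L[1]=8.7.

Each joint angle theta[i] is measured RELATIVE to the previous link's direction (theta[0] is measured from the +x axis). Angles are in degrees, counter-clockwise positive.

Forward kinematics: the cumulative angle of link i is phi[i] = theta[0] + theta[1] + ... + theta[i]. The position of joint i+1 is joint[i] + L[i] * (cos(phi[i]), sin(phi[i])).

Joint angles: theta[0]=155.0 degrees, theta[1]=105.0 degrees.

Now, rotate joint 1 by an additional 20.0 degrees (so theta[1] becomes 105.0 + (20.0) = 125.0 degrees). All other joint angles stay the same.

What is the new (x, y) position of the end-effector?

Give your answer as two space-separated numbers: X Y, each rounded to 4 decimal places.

joint[0] = (0.0000, 0.0000)  (base)
link 0: phi[0] = 155 = 155 deg
  cos(155 deg) = -0.9063, sin(155 deg) = 0.4226
  joint[1] = (0.0000, 0.0000) + 4.5 * (-0.9063, 0.4226) = (0.0000 + -4.0784, 0.0000 + 1.9018) = (-4.0784, 1.9018)
link 1: phi[1] = 155 + 125 = 280 deg
  cos(280 deg) = 0.1736, sin(280 deg) = -0.9848
  joint[2] = (-4.0784, 1.9018) + 8.7 * (0.1736, -0.9848) = (-4.0784 + 1.5107, 1.9018 + -8.5678) = (-2.5676, -6.6660)
End effector: (-2.5676, -6.6660)

Answer: -2.5676 -6.6660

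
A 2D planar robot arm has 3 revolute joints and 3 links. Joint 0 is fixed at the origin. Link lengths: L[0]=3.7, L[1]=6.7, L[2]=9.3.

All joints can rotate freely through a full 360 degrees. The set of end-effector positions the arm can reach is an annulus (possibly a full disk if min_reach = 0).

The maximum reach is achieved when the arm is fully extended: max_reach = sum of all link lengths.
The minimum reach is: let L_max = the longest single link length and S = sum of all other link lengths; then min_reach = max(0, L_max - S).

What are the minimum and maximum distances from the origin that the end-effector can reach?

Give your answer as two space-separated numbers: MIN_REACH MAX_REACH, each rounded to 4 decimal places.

Answer: 0.0000 19.7000

Derivation:
Link lengths: [3.7, 6.7, 9.3]
max_reach = 3.7 + 6.7 + 9.3 = 19.7
L_max = max([3.7, 6.7, 9.3]) = 9.3
S (sum of others) = 19.7 - 9.3 = 10.4
min_reach = max(0, 9.3 - 10.4) = max(0, -1.1) = 0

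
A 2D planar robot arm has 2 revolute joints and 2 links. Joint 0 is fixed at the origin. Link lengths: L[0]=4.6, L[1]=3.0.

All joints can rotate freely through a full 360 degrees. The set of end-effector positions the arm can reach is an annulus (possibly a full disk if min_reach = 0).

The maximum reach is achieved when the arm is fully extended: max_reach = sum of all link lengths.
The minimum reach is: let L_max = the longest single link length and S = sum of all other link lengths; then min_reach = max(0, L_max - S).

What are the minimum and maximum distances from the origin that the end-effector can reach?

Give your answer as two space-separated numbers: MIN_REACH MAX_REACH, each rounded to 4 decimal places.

Answer: 1.6000 7.6000

Derivation:
Link lengths: [4.6, 3.0]
max_reach = 4.6 + 3 = 7.6
L_max = max([4.6, 3.0]) = 4.6
S (sum of others) = 7.6 - 4.6 = 3
min_reach = max(0, 4.6 - 3) = max(0, 1.6) = 1.6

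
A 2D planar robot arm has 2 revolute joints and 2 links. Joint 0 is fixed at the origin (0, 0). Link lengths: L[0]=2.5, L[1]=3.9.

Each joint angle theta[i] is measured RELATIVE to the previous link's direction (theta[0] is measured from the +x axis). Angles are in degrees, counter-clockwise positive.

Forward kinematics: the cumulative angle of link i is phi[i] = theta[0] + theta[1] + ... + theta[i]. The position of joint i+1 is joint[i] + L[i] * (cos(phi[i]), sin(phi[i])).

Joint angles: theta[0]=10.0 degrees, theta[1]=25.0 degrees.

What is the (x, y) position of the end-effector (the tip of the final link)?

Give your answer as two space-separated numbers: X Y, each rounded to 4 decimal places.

Answer: 5.6567 2.6711

Derivation:
joint[0] = (0.0000, 0.0000)  (base)
link 0: phi[0] = 10 = 10 deg
  cos(10 deg) = 0.9848, sin(10 deg) = 0.1736
  joint[1] = (0.0000, 0.0000) + 2.5 * (0.9848, 0.1736) = (0.0000 + 2.4620, 0.0000 + 0.4341) = (2.4620, 0.4341)
link 1: phi[1] = 10 + 25 = 35 deg
  cos(35 deg) = 0.8192, sin(35 deg) = 0.5736
  joint[2] = (2.4620, 0.4341) + 3.9 * (0.8192, 0.5736) = (2.4620 + 3.1947, 0.4341 + 2.2369) = (5.6567, 2.6711)
End effector: (5.6567, 2.6711)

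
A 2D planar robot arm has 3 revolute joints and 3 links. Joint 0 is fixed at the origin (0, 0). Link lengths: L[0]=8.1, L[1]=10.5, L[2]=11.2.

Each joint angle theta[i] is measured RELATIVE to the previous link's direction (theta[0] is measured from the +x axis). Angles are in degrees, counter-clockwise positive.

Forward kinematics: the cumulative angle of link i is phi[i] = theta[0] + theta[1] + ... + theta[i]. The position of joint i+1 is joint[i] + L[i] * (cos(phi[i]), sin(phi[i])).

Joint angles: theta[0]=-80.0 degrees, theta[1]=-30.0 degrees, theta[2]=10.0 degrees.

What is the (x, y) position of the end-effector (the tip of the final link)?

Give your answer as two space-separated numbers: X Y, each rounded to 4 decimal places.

joint[0] = (0.0000, 0.0000)  (base)
link 0: phi[0] = -80 = -80 deg
  cos(-80 deg) = 0.1736, sin(-80 deg) = -0.9848
  joint[1] = (0.0000, 0.0000) + 8.1 * (0.1736, -0.9848) = (0.0000 + 1.4066, 0.0000 + -7.9769) = (1.4066, -7.9769)
link 1: phi[1] = -80 + -30 = -110 deg
  cos(-110 deg) = -0.3420, sin(-110 deg) = -0.9397
  joint[2] = (1.4066, -7.9769) + 10.5 * (-0.3420, -0.9397) = (1.4066 + -3.5912, -7.9769 + -9.8668) = (-2.1847, -17.8437)
link 2: phi[2] = -80 + -30 + 10 = -100 deg
  cos(-100 deg) = -0.1736, sin(-100 deg) = -0.9848
  joint[3] = (-2.1847, -17.8437) + 11.2 * (-0.1736, -0.9848) = (-2.1847 + -1.9449, -17.8437 + -11.0298) = (-4.1295, -28.8736)
End effector: (-4.1295, -28.8736)

Answer: -4.1295 -28.8736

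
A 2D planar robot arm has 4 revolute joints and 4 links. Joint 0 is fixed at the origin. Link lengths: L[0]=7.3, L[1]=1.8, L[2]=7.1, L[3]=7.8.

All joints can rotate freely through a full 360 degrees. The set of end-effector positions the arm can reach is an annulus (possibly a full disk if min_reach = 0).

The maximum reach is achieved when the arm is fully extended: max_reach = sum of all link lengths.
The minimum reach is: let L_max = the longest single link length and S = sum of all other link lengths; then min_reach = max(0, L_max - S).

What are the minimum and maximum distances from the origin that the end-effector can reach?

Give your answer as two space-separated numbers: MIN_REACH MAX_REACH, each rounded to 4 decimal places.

Answer: 0.0000 24.0000

Derivation:
Link lengths: [7.3, 1.8, 7.1, 7.8]
max_reach = 7.3 + 1.8 + 7.1 + 7.8 = 24
L_max = max([7.3, 1.8, 7.1, 7.8]) = 7.8
S (sum of others) = 24 - 7.8 = 16.2
min_reach = max(0, 7.8 - 16.2) = max(0, -8.4) = 0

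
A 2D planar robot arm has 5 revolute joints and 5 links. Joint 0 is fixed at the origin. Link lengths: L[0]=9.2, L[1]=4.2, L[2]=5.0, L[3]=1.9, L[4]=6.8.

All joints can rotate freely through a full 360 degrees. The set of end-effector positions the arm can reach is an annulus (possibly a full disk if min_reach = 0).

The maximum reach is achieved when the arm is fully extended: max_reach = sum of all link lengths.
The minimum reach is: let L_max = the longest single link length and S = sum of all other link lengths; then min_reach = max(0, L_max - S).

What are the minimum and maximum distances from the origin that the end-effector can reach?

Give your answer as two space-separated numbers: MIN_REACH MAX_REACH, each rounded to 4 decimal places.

Answer: 0.0000 27.1000

Derivation:
Link lengths: [9.2, 4.2, 5.0, 1.9, 6.8]
max_reach = 9.2 + 4.2 + 5 + 1.9 + 6.8 = 27.1
L_max = max([9.2, 4.2, 5.0, 1.9, 6.8]) = 9.2
S (sum of others) = 27.1 - 9.2 = 17.9
min_reach = max(0, 9.2 - 17.9) = max(0, -8.7) = 0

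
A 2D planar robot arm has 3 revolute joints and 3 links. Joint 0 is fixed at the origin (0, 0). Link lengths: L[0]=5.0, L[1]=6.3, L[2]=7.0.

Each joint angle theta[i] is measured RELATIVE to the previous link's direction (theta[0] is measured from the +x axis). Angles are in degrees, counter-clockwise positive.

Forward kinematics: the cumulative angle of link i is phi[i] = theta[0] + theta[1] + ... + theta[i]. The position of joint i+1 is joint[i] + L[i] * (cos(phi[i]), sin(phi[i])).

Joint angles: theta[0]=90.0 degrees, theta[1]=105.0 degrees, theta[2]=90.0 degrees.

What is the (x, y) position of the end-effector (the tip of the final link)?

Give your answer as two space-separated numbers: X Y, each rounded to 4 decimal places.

joint[0] = (0.0000, 0.0000)  (base)
link 0: phi[0] = 90 = 90 deg
  cos(90 deg) = 0.0000, sin(90 deg) = 1.0000
  joint[1] = (0.0000, 0.0000) + 5 * (0.0000, 1.0000) = (0.0000 + 0.0000, 0.0000 + 5.0000) = (0.0000, 5.0000)
link 1: phi[1] = 90 + 105 = 195 deg
  cos(195 deg) = -0.9659, sin(195 deg) = -0.2588
  joint[2] = (0.0000, 5.0000) + 6.3 * (-0.9659, -0.2588) = (0.0000 + -6.0853, 5.0000 + -1.6306) = (-6.0853, 3.3694)
link 2: phi[2] = 90 + 105 + 90 = 285 deg
  cos(285 deg) = 0.2588, sin(285 deg) = -0.9659
  joint[3] = (-6.0853, 3.3694) + 7 * (0.2588, -0.9659) = (-6.0853 + 1.8117, 3.3694 + -6.7615) = (-4.2736, -3.3920)
End effector: (-4.2736, -3.3920)

Answer: -4.2736 -3.3920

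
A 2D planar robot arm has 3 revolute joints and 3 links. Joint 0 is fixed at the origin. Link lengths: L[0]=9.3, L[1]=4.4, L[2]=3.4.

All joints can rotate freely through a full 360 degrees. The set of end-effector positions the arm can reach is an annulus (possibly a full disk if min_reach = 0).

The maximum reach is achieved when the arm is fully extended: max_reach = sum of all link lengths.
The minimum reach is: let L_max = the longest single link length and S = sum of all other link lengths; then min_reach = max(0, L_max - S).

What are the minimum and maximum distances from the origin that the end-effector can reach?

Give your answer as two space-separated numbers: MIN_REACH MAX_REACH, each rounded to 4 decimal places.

Answer: 1.5000 17.1000

Derivation:
Link lengths: [9.3, 4.4, 3.4]
max_reach = 9.3 + 4.4 + 3.4 = 17.1
L_max = max([9.3, 4.4, 3.4]) = 9.3
S (sum of others) = 17.1 - 9.3 = 7.8
min_reach = max(0, 9.3 - 7.8) = max(0, 1.5) = 1.5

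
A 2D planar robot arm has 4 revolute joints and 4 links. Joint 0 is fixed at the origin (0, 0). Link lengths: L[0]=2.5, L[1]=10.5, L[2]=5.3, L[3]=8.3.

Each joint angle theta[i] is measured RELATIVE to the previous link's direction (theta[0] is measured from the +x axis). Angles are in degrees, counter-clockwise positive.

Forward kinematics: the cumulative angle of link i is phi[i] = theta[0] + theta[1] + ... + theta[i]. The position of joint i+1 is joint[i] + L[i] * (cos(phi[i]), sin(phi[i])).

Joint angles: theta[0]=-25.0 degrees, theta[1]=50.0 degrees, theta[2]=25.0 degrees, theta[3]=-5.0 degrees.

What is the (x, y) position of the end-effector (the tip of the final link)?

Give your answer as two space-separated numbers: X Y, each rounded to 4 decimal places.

joint[0] = (0.0000, 0.0000)  (base)
link 0: phi[0] = -25 = -25 deg
  cos(-25 deg) = 0.9063, sin(-25 deg) = -0.4226
  joint[1] = (0.0000, 0.0000) + 2.5 * (0.9063, -0.4226) = (0.0000 + 2.2658, 0.0000 + -1.0565) = (2.2658, -1.0565)
link 1: phi[1] = -25 + 50 = 25 deg
  cos(25 deg) = 0.9063, sin(25 deg) = 0.4226
  joint[2] = (2.2658, -1.0565) + 10.5 * (0.9063, 0.4226) = (2.2658 + 9.5162, -1.0565 + 4.4375) = (11.7820, 3.3809)
link 2: phi[2] = -25 + 50 + 25 = 50 deg
  cos(50 deg) = 0.6428, sin(50 deg) = 0.7660
  joint[3] = (11.7820, 3.3809) + 5.3 * (0.6428, 0.7660) = (11.7820 + 3.4068, 3.3809 + 4.0600) = (15.1888, 7.4410)
link 3: phi[3] = -25 + 50 + 25 + -5 = 45 deg
  cos(45 deg) = 0.7071, sin(45 deg) = 0.7071
  joint[4] = (15.1888, 7.4410) + 8.3 * (0.7071, 0.7071) = (15.1888 + 5.8690, 7.4410 + 5.8690) = (21.0578, 13.3100)
End effector: (21.0578, 13.3100)

Answer: 21.0578 13.3100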